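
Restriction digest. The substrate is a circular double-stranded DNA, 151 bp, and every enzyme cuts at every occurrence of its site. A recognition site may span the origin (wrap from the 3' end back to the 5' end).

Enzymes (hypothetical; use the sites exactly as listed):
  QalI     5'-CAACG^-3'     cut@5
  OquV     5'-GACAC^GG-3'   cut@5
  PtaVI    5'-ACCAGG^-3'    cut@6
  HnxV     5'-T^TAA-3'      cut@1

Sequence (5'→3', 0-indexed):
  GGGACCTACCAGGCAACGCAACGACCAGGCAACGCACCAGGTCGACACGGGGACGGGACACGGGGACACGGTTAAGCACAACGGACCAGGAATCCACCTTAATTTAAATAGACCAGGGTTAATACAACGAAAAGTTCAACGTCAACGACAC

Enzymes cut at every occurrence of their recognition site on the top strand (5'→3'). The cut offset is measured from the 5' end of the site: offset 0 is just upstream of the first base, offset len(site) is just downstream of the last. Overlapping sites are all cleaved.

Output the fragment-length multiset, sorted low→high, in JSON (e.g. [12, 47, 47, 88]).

[2,3,4,5,5,5,5,6,6,7,7,7,8,9,10,11,12,13,13,13]

Scan for sites:
  QalI CAACG/5: at [13, 18, 29, 78, 124, 136, 142] ⇒ [18, 23, 34, 83, 129, 141, 147]
  OquV GACACGG/5: at [43, 56, 64, 146] ⇒ [0, 48, 61, 69]
  PtaVI ACCAGG/6: at [7, 23, 35, 84, 111] ⇒ [13, 29, 41, 90, 117]
  HnxV TTAA/1: at [71, 98, 103, 118] ⇒ [72, 99, 104, 119]

Pooled cuts: [0, 13, 18, 23, 29, 34, 41, 48, 61, 69, 72, 83, 90, 99, 104, 117, 119, 129, 141, 147]

Fragments:
  0→13: 13 bp
  13→18: 5 bp
  18→23: 5 bp
  23→29: 6 bp
  29→34: 5 bp
  34→41: 7 bp
  41→48: 7 bp
  48→61: 13 bp
  61→69: 8 bp
  69→72: 3 bp
  72→83: 11 bp
  83→90: 7 bp
  90→99: 9 bp
  99→104: 5 bp
  104→117: 13 bp
  117→119: 2 bp
  119→129: 10 bp
  129→141: 12 bp
  141→147: 6 bp
  147→0 (wrap): 151-147+0 = 4 bp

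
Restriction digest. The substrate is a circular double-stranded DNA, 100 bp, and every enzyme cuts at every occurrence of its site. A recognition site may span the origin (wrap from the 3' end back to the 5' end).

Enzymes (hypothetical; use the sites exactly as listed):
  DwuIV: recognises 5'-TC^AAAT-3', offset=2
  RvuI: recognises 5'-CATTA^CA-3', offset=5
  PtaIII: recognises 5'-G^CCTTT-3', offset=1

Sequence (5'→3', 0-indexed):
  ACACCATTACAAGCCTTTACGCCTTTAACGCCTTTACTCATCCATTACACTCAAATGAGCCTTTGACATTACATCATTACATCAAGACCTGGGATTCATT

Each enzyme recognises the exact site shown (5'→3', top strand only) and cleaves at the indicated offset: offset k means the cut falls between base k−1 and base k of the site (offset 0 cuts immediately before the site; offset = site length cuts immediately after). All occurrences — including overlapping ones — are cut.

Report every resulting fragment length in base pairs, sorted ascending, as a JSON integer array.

[4,5,7,8,8,8,9,12,17,22]

Site scan:
  DwuIV (TCAAAT, off=2): starts [50] → cuts [52]
  RvuI (CATTACA, off=5): starts [4, 42, 66, 74, 96] → cuts [1, 9, 47, 71, 79]
  PtaIII (GCCTTT, off=1): starts [12, 20, 29, 58] → cuts [13, 21, 30, 59]

All cut coordinates (distinct, sorted): [1, 9, 13, 21, 30, 47, 52, 59, 71, 79]

Fragment lengths:
  1→9: 8 bp
  9→13: 4 bp
  13→21: 8 bp
  21→30: 9 bp
  30→47: 17 bp
  47→52: 5 bp
  52→59: 7 bp
  59→71: 12 bp
  71→79: 8 bp
  79→1 (wrap): 100-79+1 = 22 bp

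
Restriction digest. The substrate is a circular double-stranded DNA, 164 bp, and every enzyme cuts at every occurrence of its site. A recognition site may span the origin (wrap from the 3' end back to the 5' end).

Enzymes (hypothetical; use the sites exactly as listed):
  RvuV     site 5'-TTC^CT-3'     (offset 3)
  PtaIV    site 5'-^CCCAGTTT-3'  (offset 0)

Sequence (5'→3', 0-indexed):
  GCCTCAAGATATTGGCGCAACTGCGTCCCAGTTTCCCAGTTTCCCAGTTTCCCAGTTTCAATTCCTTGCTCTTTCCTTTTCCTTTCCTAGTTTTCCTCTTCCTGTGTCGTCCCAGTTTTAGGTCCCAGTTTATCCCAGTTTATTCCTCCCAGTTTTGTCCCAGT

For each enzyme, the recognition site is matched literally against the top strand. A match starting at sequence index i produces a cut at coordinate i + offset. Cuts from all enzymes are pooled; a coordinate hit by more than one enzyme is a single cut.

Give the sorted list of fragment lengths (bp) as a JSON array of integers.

Per-enzyme occurrences:
  RvuV (TTCCT, off=3): starts [61, 72, 78, 83, 92, 98, 142] → cuts [64, 75, 81, 86, 95, 101, 145]
  PtaIV (CCCAGTTT, off=0): starts [26, 34, 42, 50, 110, 123, 133, 147] → cuts [26, 34, 42, 50, 110, 123, 133, 147]

Pooled cuts: [26, 34, 42, 50, 64, 75, 81, 86, 95, 101, 110, 123, 133, 145, 147]

Fragment lengths:
  26→34: 8 bp
  34→42: 8 bp
  42→50: 8 bp
  50→64: 14 bp
  64→75: 11 bp
  75→81: 6 bp
  81→86: 5 bp
  86→95: 9 bp
  95→101: 6 bp
  101→110: 9 bp
  110→123: 13 bp
  123→133: 10 bp
  133→145: 12 bp
  145→147: 2 bp
  147→26 (wrap): 164-147+26 = 43 bp

[2,5,6,6,8,8,8,9,9,10,11,12,13,14,43]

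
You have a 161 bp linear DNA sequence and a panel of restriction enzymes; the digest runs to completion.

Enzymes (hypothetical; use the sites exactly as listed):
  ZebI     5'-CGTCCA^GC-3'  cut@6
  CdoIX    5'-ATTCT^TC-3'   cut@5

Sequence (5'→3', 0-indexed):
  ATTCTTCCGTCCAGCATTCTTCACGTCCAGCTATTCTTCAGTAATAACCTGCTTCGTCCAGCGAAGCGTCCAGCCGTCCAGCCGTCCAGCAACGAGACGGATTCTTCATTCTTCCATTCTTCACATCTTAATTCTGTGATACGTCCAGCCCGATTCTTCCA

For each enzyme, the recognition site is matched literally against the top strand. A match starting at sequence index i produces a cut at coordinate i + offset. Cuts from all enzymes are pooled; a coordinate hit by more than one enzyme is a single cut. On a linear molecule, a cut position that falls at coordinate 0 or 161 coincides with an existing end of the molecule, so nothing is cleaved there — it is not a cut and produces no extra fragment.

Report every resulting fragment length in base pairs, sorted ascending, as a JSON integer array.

[4,5,7,7,8,8,8,8,8,9,10,12,17,23,27]

Scan for sites:
  ZebI CGTCCAGC/6: at [7, 23, 54, 66, 74, 82, 141] ⇒ [13, 29, 60, 72, 80, 88, 147]
  CdoIX ATTCTTC/5: at [0, 15, 32, 100, 107, 115, 152] ⇒ [5, 20, 37, 105, 112, 120, 157]

Pooled cuts: [5, 13, 20, 29, 37, 60, 72, 80, 88, 105, 112, 120, 147, 157]

Fragments:
  [0,5): 5 bp
  [5,13): 8 bp
  [13,20): 7 bp
  [20,29): 9 bp
  [29,37): 8 bp
  [37,60): 23 bp
  [60,72): 12 bp
  [72,80): 8 bp
  [80,88): 8 bp
  [88,105): 17 bp
  [105,112): 7 bp
  [112,120): 8 bp
  [120,147): 27 bp
  [147,157): 10 bp
  [157,161): 4 bp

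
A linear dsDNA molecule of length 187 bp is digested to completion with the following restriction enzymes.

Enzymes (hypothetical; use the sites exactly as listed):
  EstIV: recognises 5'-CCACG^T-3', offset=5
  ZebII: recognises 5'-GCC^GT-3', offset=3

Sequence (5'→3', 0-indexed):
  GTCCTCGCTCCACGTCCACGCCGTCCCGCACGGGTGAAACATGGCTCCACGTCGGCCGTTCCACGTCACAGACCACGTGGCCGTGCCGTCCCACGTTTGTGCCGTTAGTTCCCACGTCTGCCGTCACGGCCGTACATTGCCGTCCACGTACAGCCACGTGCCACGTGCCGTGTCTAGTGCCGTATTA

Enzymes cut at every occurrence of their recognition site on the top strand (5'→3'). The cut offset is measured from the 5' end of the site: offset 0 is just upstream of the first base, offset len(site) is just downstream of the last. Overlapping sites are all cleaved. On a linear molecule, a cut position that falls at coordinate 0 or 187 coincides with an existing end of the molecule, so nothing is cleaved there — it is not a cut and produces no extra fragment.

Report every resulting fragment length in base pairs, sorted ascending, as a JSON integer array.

Per-enzyme occurrences:
  EstIV CCACGT/5: at [9, 46, 60, 72, 90, 111, 143, 153, 160] ⇒ [14, 51, 65, 77, 95, 116, 148, 158, 165]
  ZebII GCCGT/3: at [19, 54, 79, 84, 100, 119, 128, 138, 166, 178] ⇒ [22, 57, 82, 87, 103, 122, 131, 141, 169, 181]

Pooled cuts: [14, 22, 51, 57, 65, 77, 82, 87, 95, 103, 116, 122, 131, 141, 148, 158, 165, 169, 181]

Fragments:
  [0,14): 14 bp
  [14,22): 8 bp
  [22,51): 29 bp
  [51,57): 6 bp
  [57,65): 8 bp
  [65,77): 12 bp
  [77,82): 5 bp
  [82,87): 5 bp
  [87,95): 8 bp
  [95,103): 8 bp
  [103,116): 13 bp
  [116,122): 6 bp
  [122,131): 9 bp
  [131,141): 10 bp
  [141,148): 7 bp
  [148,158): 10 bp
  [158,165): 7 bp
  [165,169): 4 bp
  [169,181): 12 bp
  [181,187): 6 bp

[4,5,5,6,6,6,7,7,8,8,8,8,9,10,10,12,12,13,14,29]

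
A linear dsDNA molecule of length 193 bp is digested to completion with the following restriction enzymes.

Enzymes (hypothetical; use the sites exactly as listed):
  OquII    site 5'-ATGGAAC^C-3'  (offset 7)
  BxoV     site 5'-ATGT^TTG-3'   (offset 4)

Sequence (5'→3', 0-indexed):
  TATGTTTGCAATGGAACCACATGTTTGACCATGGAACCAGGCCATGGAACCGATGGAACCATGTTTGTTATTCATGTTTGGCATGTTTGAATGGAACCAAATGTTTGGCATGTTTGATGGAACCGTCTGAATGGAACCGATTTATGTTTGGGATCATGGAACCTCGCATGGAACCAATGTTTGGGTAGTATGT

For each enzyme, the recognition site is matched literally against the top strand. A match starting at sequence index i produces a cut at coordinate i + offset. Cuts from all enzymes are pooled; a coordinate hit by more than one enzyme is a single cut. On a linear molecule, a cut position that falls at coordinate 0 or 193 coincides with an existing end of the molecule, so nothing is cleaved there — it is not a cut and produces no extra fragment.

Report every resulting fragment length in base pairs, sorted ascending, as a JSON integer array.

[5,5,6,7,7,9,9,9,10,10,11,12,12,13,13,13,13,14,15]

Site scan:
  OquII ATGGAACC/7: at [10, 30, 43, 52, 90, 116, 130, 155, 167] ⇒ [17, 37, 50, 59, 97, 123, 137, 162, 174]
  BxoV ATGTTTG/4: at [1, 20, 60, 73, 82, 100, 109, 143, 176] ⇒ [5, 24, 64, 77, 86, 104, 113, 147, 180]

All cut coordinates (distinct, sorted): [5, 17, 24, 37, 50, 59, 64, 77, 86, 97, 104, 113, 123, 137, 147, 162, 174, 180]

Fragments:
  [0,5): 5 bp
  [5,17): 12 bp
  [17,24): 7 bp
  [24,37): 13 bp
  [37,50): 13 bp
  [50,59): 9 bp
  [59,64): 5 bp
  [64,77): 13 bp
  [77,86): 9 bp
  [86,97): 11 bp
  [97,104): 7 bp
  [104,113): 9 bp
  [113,123): 10 bp
  [123,137): 14 bp
  [137,147): 10 bp
  [147,162): 15 bp
  [162,174): 12 bp
  [174,180): 6 bp
  [180,193): 13 bp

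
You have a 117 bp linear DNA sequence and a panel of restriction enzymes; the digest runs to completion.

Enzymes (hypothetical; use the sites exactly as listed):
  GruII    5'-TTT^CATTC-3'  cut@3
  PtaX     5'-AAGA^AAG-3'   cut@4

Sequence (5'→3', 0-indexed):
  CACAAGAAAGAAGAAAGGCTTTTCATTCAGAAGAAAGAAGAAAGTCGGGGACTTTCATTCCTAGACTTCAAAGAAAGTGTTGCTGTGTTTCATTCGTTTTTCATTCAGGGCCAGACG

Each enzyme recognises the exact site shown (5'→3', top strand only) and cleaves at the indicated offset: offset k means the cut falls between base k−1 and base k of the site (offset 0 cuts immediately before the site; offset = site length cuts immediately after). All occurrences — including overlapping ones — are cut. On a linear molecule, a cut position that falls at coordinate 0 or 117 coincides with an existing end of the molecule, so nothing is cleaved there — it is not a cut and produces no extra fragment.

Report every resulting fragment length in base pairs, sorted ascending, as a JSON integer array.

Per-enzyme occurrences:
  GruII (TTTCATTC, off=3): starts [20, 52, 87, 98] → cuts [23, 55, 90, 101]
  PtaX (AAGAAAG, off=4): starts [3, 10, 30, 37, 70] → cuts [7, 14, 34, 41, 74]

All cut coordinates (distinct, sorted): [7, 14, 23, 34, 41, 55, 74, 90, 101]

Fragments:
  [0,7): 7 bp
  [7,14): 7 bp
  [14,23): 9 bp
  [23,34): 11 bp
  [34,41): 7 bp
  [41,55): 14 bp
  [55,74): 19 bp
  [74,90): 16 bp
  [90,101): 11 bp
  [101,117): 16 bp

[7,7,7,9,11,11,14,16,16,19]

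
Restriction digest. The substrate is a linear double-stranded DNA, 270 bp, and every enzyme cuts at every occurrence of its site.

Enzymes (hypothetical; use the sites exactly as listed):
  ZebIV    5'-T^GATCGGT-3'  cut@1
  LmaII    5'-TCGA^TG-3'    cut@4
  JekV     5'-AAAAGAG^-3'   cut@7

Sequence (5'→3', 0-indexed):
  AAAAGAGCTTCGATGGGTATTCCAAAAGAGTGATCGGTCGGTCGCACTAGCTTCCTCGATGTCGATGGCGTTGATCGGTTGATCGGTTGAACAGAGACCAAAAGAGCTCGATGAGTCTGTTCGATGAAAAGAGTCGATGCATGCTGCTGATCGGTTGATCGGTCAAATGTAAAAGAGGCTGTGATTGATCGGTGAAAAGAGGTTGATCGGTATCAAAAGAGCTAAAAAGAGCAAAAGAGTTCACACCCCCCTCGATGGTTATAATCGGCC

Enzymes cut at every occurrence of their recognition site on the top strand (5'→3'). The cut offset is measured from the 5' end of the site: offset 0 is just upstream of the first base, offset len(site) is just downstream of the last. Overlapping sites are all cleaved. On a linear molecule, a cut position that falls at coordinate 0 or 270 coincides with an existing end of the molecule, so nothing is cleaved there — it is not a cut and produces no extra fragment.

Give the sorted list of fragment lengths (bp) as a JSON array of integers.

[1,3,4,5,6,6,7,7,8,8,8,9,9,10,11,13,15,15,16,17,17,21,26,28]

Site scan:
  ZebIV TGATCGGT/1: at [30, 71, 79, 147, 155, 185, 203] ⇒ [31, 72, 80, 148, 156, 186, 204]
  LmaII TCGATG/4: at [9, 55, 61, 107, 120, 133, 251] ⇒ [13, 59, 65, 111, 124, 137, 255]
  JekV AAAAGAG/7: at [0, 23, 99, 126, 170, 194, 214, 224, 232] ⇒ [7, 30, 106, 133, 177, 201, 221, 231, 239]

All cut coordinates (distinct, sorted): [7, 13, 30, 31, 59, 65, 72, 80, 106, 111, 124, 133, 137, 148, 156, 177, 186, 201, 204, 221, 231, 239, 255]

Fragments:
  [0,7): 7 bp
  [7,13): 6 bp
  [13,30): 17 bp
  [30,31): 1 bp
  [31,59): 28 bp
  [59,65): 6 bp
  [65,72): 7 bp
  [72,80): 8 bp
  [80,106): 26 bp
  [106,111): 5 bp
  [111,124): 13 bp
  [124,133): 9 bp
  [133,137): 4 bp
  [137,148): 11 bp
  [148,156): 8 bp
  [156,177): 21 bp
  [177,186): 9 bp
  [186,201): 15 bp
  [201,204): 3 bp
  [204,221): 17 bp
  [221,231): 10 bp
  [231,239): 8 bp
  [239,255): 16 bp
  [255,270): 15 bp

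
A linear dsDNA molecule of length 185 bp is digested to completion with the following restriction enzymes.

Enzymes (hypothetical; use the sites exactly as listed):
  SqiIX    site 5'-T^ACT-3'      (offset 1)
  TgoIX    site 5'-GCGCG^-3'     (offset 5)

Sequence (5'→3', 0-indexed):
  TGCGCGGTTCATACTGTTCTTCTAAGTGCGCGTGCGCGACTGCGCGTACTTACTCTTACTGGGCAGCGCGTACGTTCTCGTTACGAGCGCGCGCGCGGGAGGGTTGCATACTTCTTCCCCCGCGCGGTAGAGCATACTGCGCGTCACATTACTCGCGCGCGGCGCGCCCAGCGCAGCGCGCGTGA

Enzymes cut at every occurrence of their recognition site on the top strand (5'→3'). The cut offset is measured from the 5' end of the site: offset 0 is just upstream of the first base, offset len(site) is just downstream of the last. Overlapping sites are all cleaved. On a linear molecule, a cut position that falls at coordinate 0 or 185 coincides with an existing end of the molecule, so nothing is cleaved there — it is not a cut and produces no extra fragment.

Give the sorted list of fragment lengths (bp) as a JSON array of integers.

Site scan:
  SqiIX TACT/1: at [11, 46, 50, 56, 108, 134, 149] ⇒ [12, 47, 51, 57, 109, 135, 150]
  TgoIX GCGCG/5: at [1, 27, 33, 41, 65, 86, 88, 90, 92, 121, 138, 154, 156, 161, 175, 177] ⇒ [6, 32, 38, 46, 70, 91, 93, 95, 97, 126, 143, 159, 161, 166, 180, 182]

All cut coordinates (distinct, sorted): [6, 12, 32, 38, 46, 47, 51, 57, 70, 91, 93, 95, 97, 109, 126, 135, 143, 150, 159, 161, 166, 180, 182]

Fragment lengths:
  [0,6): 6 bp
  [6,12): 6 bp
  [12,32): 20 bp
  [32,38): 6 bp
  [38,46): 8 bp
  [46,47): 1 bp
  [47,51): 4 bp
  [51,57): 6 bp
  [57,70): 13 bp
  [70,91): 21 bp
  [91,93): 2 bp
  [93,95): 2 bp
  [95,97): 2 bp
  [97,109): 12 bp
  [109,126): 17 bp
  [126,135): 9 bp
  [135,143): 8 bp
  [143,150): 7 bp
  [150,159): 9 bp
  [159,161): 2 bp
  [161,166): 5 bp
  [166,180): 14 bp
  [180,182): 2 bp
  [182,185): 3 bp

[1,2,2,2,2,2,3,4,5,6,6,6,6,7,8,8,9,9,12,13,14,17,20,21]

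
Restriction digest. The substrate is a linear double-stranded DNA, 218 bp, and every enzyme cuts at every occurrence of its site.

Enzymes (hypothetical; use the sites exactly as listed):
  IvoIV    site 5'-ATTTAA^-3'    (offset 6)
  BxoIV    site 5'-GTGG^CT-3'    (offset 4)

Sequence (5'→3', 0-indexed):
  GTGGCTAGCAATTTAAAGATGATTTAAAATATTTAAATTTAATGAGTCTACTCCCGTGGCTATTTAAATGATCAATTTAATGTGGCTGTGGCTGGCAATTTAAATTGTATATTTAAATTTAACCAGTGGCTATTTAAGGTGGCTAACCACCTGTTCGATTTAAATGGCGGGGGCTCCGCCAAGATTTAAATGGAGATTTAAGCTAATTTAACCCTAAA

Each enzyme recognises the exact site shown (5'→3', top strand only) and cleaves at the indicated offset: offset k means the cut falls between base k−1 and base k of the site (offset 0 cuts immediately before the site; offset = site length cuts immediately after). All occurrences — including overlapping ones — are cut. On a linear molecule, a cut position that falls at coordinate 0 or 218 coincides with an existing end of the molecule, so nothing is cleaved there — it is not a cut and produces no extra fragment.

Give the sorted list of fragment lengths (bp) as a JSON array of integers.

[4,5,5,6,6,6,7,7,8,8,9,10,11,12,12,12,13,13,17,21,26]

Per-enzyme occurrences:
  IvoIV ATTTAA/6: at [10, 21, 30, 36, 61, 74, 97, 110, 116, 131, 157, 183, 195, 205] ⇒ [16, 27, 36, 42, 67, 80, 103, 116, 122, 137, 163, 189, 201, 211]
  BxoIV GTGGCT/4: at [0, 55, 81, 87, 125, 138] ⇒ [4, 59, 85, 91, 129, 142]

All cut coordinates (distinct, sorted): [4, 16, 27, 36, 42, 59, 67, 80, 85, 91, 103, 116, 122, 129, 137, 142, 163, 189, 201, 211]

Fragment lengths:
  [0,4): 4 bp
  [4,16): 12 bp
  [16,27): 11 bp
  [27,36): 9 bp
  [36,42): 6 bp
  [42,59): 17 bp
  [59,67): 8 bp
  [67,80): 13 bp
  [80,85): 5 bp
  [85,91): 6 bp
  [91,103): 12 bp
  [103,116): 13 bp
  [116,122): 6 bp
  [122,129): 7 bp
  [129,137): 8 bp
  [137,142): 5 bp
  [142,163): 21 bp
  [163,189): 26 bp
  [189,201): 12 bp
  [201,211): 10 bp
  [211,218): 7 bp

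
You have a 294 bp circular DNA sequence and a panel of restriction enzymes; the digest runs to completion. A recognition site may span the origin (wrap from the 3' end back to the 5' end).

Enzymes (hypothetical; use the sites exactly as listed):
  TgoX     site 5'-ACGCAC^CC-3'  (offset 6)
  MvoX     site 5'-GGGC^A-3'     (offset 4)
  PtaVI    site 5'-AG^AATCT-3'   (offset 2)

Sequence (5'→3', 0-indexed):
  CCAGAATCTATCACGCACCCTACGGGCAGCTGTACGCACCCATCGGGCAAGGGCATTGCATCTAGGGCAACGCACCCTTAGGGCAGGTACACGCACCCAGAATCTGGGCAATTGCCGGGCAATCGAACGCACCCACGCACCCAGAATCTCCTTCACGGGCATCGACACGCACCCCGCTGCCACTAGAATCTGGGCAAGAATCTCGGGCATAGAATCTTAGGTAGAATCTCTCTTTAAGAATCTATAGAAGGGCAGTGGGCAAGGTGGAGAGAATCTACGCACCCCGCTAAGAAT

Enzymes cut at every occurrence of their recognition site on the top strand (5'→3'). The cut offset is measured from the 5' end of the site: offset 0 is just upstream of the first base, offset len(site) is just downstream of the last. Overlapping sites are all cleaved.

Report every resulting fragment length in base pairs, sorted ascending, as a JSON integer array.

[3,4,4,4,6,7,7,8,9,9,9,9,9,10,11,11,11,12,12,12,12,12,14,14,14,14,15,16,16]

Per-enzyme occurrences:
  TgoX (ACGCACCC, off=6): starts [12, 33, 69, 90, 126, 134, 166, 276] → cuts [18, 39, 75, 96, 132, 140, 172, 282]
  MvoX (GGGCA, off=4): starts [23, 44, 50, 64, 80, 105, 116, 156, 191, 204, 249, 256] → cuts [27, 48, 54, 68, 84, 109, 120, 160, 195, 208, 253, 260]
  PtaVI (AGAATCT, off=2): starts [2, 98, 142, 184, 196, 210, 222, 236, 269] → cuts [4, 100, 144, 186, 198, 212, 224, 238, 271]

All cut coordinates (distinct, sorted): [4, 18, 27, 39, 48, 54, 68, 75, 84, 96, 100, 109, 120, 132, 140, 144, 160, 172, 186, 195, 198, 208, 212, 224, 238, 253, 260, 271, 282]

Fragment lengths:
  4→18: 14 bp
  18→27: 9 bp
  27→39: 12 bp
  39→48: 9 bp
  48→54: 6 bp
  54→68: 14 bp
  68→75: 7 bp
  75→84: 9 bp
  84→96: 12 bp
  96→100: 4 bp
  100→109: 9 bp
  109→120: 11 bp
  120→132: 12 bp
  132→140: 8 bp
  140→144: 4 bp
  144→160: 16 bp
  160→172: 12 bp
  172→186: 14 bp
  186→195: 9 bp
  195→198: 3 bp
  198→208: 10 bp
  208→212: 4 bp
  212→224: 12 bp
  224→238: 14 bp
  238→253: 15 bp
  253→260: 7 bp
  260→271: 11 bp
  271→282: 11 bp
  282→4 (wrap): 294-282+4 = 16 bp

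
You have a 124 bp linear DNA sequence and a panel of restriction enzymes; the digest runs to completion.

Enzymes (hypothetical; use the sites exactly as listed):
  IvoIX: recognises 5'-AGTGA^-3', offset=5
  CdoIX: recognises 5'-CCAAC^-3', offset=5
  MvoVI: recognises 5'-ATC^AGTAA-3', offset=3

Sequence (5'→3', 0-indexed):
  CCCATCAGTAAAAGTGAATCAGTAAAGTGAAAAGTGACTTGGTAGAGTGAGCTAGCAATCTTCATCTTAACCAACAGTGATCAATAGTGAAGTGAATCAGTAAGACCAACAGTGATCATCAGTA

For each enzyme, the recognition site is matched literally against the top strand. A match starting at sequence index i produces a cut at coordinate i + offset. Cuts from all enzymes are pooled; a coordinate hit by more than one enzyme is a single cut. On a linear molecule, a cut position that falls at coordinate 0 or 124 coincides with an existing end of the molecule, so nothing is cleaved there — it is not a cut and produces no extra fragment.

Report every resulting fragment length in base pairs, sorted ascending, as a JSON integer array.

[3,3,5,5,5,6,7,9,10,10,11,12,13,25]

Per-enzyme occurrences:
  IvoIX AGTGA/5: at [12, 25, 32, 45, 75, 85, 90, 110] ⇒ [17, 30, 37, 50, 80, 90, 95, 115]
  CdoIX CCAAC/5: at [70, 105] ⇒ [75, 110]
  MvoVI ATCAGTAA/3: at [3, 17, 95] ⇒ [6, 20, 98]

Pooled cuts: [6, 17, 20, 30, 37, 50, 75, 80, 90, 95, 98, 110, 115]

Fragments:
  [0,6): 6 bp
  [6,17): 11 bp
  [17,20): 3 bp
  [20,30): 10 bp
  [30,37): 7 bp
  [37,50): 13 bp
  [50,75): 25 bp
  [75,80): 5 bp
  [80,90): 10 bp
  [90,95): 5 bp
  [95,98): 3 bp
  [98,110): 12 bp
  [110,115): 5 bp
  [115,124): 9 bp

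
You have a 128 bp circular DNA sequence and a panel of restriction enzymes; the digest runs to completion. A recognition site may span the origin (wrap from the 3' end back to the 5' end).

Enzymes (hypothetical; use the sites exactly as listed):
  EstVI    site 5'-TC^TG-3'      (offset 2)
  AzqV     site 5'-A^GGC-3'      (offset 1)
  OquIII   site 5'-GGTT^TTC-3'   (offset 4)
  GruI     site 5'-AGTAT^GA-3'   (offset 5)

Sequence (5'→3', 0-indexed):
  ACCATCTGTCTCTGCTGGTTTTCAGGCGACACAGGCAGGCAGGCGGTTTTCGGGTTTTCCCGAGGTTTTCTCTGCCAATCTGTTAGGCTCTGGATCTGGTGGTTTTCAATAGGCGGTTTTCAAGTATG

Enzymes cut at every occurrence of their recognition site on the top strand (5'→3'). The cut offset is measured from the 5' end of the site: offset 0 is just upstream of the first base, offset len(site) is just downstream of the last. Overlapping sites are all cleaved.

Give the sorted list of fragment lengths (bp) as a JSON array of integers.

Scan for sites:
  EstVI (TCTG, off=2): starts [4, 10, 70, 78, 88, 94] → cuts [6, 12, 72, 80, 90, 96]
  AzqV (AGGC, off=1): starts [23, 32, 36, 40, 84, 110] → cuts [24, 33, 37, 41, 85, 111]
  OquIII (GGTTTTC, off=4): starts [16, 44, 52, 63, 100, 114] → cuts [20, 48, 56, 67, 104, 118]
  GruI (AGTATGA, off=5): starts [122] → cuts [127]

All cut coordinates (distinct, sorted): [6, 12, 20, 24, 33, 37, 41, 48, 56, 67, 72, 80, 85, 90, 96, 104, 111, 118, 127]

Fragment lengths:
  6→12: 6 bp
  12→20: 8 bp
  20→24: 4 bp
  24→33: 9 bp
  33→37: 4 bp
  37→41: 4 bp
  41→48: 7 bp
  48→56: 8 bp
  56→67: 11 bp
  67→72: 5 bp
  72→80: 8 bp
  80→85: 5 bp
  85→90: 5 bp
  90→96: 6 bp
  96→104: 8 bp
  104→111: 7 bp
  111→118: 7 bp
  118→127: 9 bp
  127→6 (wrap): 128-127+6 = 7 bp

[4,4,4,5,5,5,6,6,7,7,7,7,8,8,8,8,9,9,11]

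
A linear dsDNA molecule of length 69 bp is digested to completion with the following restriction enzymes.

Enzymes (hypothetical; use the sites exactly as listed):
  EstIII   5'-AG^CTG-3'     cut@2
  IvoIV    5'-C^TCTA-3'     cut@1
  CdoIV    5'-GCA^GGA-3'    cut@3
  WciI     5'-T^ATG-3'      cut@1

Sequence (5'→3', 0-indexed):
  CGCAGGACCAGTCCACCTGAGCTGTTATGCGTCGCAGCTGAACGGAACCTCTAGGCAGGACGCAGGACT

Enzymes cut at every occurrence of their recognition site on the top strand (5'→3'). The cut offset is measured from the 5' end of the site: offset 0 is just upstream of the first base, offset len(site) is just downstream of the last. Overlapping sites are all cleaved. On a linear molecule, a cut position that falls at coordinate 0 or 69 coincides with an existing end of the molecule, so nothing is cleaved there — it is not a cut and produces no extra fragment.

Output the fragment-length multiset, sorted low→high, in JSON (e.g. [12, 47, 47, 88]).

Site scan:
  EstIII (AGCTG, off=2): starts [19, 35] → cuts [21, 37]
  IvoIV (CTCTA, off=1): starts [48] → cuts [49]
  CdoIV (GCAGGA, off=3): starts [1, 54, 61] → cuts [4, 57, 64]
  WciI (TATG, off=1): starts [25] → cuts [26]

Pooled cuts: [4, 21, 26, 37, 49, 57, 64]

Fragments:
  [0,4): 4 bp
  [4,21): 17 bp
  [21,26): 5 bp
  [26,37): 11 bp
  [37,49): 12 bp
  [49,57): 8 bp
  [57,64): 7 bp
  [64,69): 5 bp

[4,5,5,7,8,11,12,17]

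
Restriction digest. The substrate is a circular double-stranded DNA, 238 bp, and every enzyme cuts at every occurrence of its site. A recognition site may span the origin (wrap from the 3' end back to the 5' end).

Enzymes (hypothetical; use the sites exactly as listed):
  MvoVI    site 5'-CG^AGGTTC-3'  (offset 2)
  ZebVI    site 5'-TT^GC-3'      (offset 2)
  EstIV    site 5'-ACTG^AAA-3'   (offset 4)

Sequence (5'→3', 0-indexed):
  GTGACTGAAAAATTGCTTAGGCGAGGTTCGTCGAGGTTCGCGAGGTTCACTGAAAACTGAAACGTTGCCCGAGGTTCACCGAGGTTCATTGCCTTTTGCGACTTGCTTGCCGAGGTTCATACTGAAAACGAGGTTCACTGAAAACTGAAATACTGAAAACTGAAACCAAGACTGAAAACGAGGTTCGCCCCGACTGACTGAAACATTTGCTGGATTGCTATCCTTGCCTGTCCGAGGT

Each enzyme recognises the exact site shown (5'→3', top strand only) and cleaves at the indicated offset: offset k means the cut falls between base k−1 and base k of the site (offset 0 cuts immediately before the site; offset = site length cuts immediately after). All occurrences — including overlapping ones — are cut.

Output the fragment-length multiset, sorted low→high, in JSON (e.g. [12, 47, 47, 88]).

[4,4,5,6,6,7,7,7,7,7,7,7,8,8,8,9,9,9,9,10,10,10,10,12,12,20,20]

Per-enzyme occurrences:
  MvoVI CGAGGTTC/2: at [21, 31, 40, 69, 79, 110, 128, 178] ⇒ [23, 33, 42, 71, 81, 112, 130, 180]
  ZebVI TTGC/2: at [12, 64, 88, 95, 102, 106, 206, 214, 223] ⇒ [14, 66, 90, 97, 104, 108, 208, 216, 225]
  EstIV ACTGAAA/4: at [3, 48, 55, 120, 136, 143, 151, 158, 170, 196] ⇒ [7, 52, 59, 124, 140, 147, 155, 162, 174, 200]

All cut coordinates (distinct, sorted): [7, 14, 23, 33, 42, 52, 59, 66, 71, 81, 90, 97, 104, 108, 112, 124, 130, 140, 147, 155, 162, 174, 180, 200, 208, 216, 225]

Fragment lengths:
  7→14: 7 bp
  14→23: 9 bp
  23→33: 10 bp
  33→42: 9 bp
  42→52: 10 bp
  52→59: 7 bp
  59→66: 7 bp
  66→71: 5 bp
  71→81: 10 bp
  81→90: 9 bp
  90→97: 7 bp
  97→104: 7 bp
  104→108: 4 bp
  108→112: 4 bp
  112→124: 12 bp
  124→130: 6 bp
  130→140: 10 bp
  140→147: 7 bp
  147→155: 8 bp
  155→162: 7 bp
  162→174: 12 bp
  174→180: 6 bp
  180→200: 20 bp
  200→208: 8 bp
  208→216: 8 bp
  216→225: 9 bp
  225→7 (wrap): 238-225+7 = 20 bp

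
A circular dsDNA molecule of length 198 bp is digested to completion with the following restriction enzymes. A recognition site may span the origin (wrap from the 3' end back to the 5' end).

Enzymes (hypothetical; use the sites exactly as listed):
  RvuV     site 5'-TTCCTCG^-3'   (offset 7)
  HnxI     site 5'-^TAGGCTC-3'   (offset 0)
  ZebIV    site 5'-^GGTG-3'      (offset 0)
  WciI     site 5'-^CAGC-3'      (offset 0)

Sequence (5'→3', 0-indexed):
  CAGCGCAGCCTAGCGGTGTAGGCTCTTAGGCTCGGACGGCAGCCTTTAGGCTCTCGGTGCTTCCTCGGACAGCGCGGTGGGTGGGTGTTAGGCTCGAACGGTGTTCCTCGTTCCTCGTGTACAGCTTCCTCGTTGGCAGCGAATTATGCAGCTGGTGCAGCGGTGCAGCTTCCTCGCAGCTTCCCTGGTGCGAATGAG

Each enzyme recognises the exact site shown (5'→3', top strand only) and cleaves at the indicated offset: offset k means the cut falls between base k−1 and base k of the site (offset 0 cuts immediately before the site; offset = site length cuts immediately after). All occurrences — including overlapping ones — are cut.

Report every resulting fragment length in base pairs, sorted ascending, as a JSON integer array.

Site scan:
  RvuV (TTCCTCG, off=7): starts [60, 103, 110, 125, 169] → cuts [67, 110, 117, 132, 176]
  HnxI (TAGGCTC, off=0): starts [18, 26, 46, 88] → cuts [18, 26, 46, 88]
  ZebIV (GGTG, off=0): starts [14, 55, 75, 79, 83, 99, 153, 161, 186] → cuts [14, 55, 75, 79, 83, 99, 153, 161, 186]
  WciI (CAGC, off=0): starts [0, 5, 39, 69, 121, 136, 148, 157, 165, 176] → cuts [0, 5, 39, 69, 121, 136, 148, 157, 165, 176]

Pooled cuts: [0, 5, 14, 18, 26, 39, 46, 55, 67, 69, 75, 79, 83, 88, 99, 110, 117, 121, 132, 136, 148, 153, 157, 161, 165, 176, 186]

Fragments:
  0→5: 5 bp
  5→14: 9 bp
  14→18: 4 bp
  18→26: 8 bp
  26→39: 13 bp
  39→46: 7 bp
  46→55: 9 bp
  55→67: 12 bp
  67→69: 2 bp
  69→75: 6 bp
  75→79: 4 bp
  79→83: 4 bp
  83→88: 5 bp
  88→99: 11 bp
  99→110: 11 bp
  110→117: 7 bp
  117→121: 4 bp
  121→132: 11 bp
  132→136: 4 bp
  136→148: 12 bp
  148→153: 5 bp
  153→157: 4 bp
  157→161: 4 bp
  161→165: 4 bp
  165→176: 11 bp
  176→186: 10 bp
  186→0 (wrap): 198-186+0 = 12 bp

[2,4,4,4,4,4,4,4,4,5,5,5,6,7,7,8,9,9,10,11,11,11,11,12,12,12,13]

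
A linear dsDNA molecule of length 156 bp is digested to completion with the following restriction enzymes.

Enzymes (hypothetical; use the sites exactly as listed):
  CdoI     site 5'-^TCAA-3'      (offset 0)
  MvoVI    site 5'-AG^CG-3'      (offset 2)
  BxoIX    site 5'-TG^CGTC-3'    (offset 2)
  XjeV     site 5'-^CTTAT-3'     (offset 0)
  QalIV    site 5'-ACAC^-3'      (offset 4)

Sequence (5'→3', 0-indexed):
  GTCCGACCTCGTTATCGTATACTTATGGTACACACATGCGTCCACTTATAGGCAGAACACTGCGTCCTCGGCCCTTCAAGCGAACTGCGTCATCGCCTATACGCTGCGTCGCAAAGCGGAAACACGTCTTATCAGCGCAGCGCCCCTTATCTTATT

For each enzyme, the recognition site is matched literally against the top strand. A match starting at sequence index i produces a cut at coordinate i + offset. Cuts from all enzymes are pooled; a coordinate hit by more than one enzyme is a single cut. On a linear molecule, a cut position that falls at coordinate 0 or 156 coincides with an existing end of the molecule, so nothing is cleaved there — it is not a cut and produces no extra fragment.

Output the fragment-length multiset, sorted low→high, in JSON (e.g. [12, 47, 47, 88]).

[2,2,2,3,5,5,5,5,6,6,7,8,9,10,12,13,16,19,21]

Per-enzyme occurrences:
  CdoI (TCAA, off=0): starts [75] → cuts [75]
  MvoVI (AGCG, off=2): starts [78, 114, 133, 138] → cuts [80, 116, 135, 140]
  BxoIX (TGCGTC, off=2): starts [36, 60, 85, 104] → cuts [38, 62, 87, 106]
  XjeV (CTTAT, off=0): starts [21, 44, 127, 145, 150] → cuts [21, 44, 127, 145, 150]
  QalIV (ACAC, off=4): starts [29, 31, 56, 121] → cuts [33, 35, 60, 125]

All cut coordinates (distinct, sorted): [21, 33, 35, 38, 44, 60, 62, 75, 80, 87, 106, 116, 125, 127, 135, 140, 145, 150]

Fragments:
  [0,21): 21 bp
  [21,33): 12 bp
  [33,35): 2 bp
  [35,38): 3 bp
  [38,44): 6 bp
  [44,60): 16 bp
  [60,62): 2 bp
  [62,75): 13 bp
  [75,80): 5 bp
  [80,87): 7 bp
  [87,106): 19 bp
  [106,116): 10 bp
  [116,125): 9 bp
  [125,127): 2 bp
  [127,135): 8 bp
  [135,140): 5 bp
  [140,145): 5 bp
  [145,150): 5 bp
  [150,156): 6 bp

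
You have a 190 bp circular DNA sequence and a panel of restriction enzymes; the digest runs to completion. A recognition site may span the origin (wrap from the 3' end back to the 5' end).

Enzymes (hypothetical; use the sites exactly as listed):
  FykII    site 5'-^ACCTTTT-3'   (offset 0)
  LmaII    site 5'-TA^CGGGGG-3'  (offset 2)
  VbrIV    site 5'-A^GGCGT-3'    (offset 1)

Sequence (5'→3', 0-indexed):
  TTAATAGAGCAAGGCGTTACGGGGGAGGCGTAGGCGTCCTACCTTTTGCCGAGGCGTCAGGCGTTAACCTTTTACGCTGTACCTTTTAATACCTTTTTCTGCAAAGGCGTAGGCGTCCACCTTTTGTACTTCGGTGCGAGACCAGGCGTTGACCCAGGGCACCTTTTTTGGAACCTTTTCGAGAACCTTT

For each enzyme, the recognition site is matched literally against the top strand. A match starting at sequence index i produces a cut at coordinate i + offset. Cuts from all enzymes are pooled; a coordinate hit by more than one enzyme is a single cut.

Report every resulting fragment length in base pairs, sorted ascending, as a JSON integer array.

Per-enzyme occurrences:
  FykII ACCTTTT/0: at [40, 66, 80, 90, 118, 160, 172, 184] ⇒ [40, 66, 80, 90, 118, 160, 172, 184]
  LmaII TACGGGGG/2: at [17] ⇒ [19]
  VbrIV AGGCGT/1: at [11, 25, 31, 51, 58, 104, 110, 143] ⇒ [12, 26, 32, 52, 59, 105, 111, 144]

Pooled cuts: [12, 19, 26, 32, 40, 52, 59, 66, 80, 90, 105, 111, 118, 144, 160, 172, 184]

Fragment lengths:
  12→19: 7 bp
  19→26: 7 bp
  26→32: 6 bp
  32→40: 8 bp
  40→52: 12 bp
  52→59: 7 bp
  59→66: 7 bp
  66→80: 14 bp
  80→90: 10 bp
  90→105: 15 bp
  105→111: 6 bp
  111→118: 7 bp
  118→144: 26 bp
  144→160: 16 bp
  160→172: 12 bp
  172→184: 12 bp
  184→12 (wrap): 190-184+12 = 18 bp

[6,6,7,7,7,7,7,8,10,12,12,12,14,15,16,18,26]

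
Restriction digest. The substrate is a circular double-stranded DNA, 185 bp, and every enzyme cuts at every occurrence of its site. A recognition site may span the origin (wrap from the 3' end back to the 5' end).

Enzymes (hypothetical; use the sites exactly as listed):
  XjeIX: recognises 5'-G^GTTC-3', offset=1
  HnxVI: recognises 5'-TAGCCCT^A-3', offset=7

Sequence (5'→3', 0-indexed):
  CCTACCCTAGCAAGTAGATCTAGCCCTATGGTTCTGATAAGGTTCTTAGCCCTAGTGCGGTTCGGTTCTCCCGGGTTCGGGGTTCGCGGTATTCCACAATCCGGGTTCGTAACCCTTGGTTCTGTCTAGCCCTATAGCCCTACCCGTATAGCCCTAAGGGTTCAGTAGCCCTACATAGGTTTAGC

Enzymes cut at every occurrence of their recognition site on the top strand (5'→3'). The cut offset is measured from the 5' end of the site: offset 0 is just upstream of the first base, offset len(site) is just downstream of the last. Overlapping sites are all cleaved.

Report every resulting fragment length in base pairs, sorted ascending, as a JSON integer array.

[3,4,5,6,7,8,10,11,12,13,14,14,15,16,23,24]

Scan for sites:
  XjeIX (GGTTC, off=1): starts [29, 40, 58, 63, 73, 80, 103, 117, 158] → cuts [30, 41, 59, 64, 74, 81, 104, 118, 159]
  HnxVI (TAGCCCTA, off=7): starts [20, 46, 126, 134, 148, 165, 181] → cuts [3, 27, 53, 133, 141, 155, 172]

All cut coordinates (distinct, sorted): [3, 27, 30, 41, 53, 59, 64, 74, 81, 104, 118, 133, 141, 155, 159, 172]

Fragments:
  3→27: 24 bp
  27→30: 3 bp
  30→41: 11 bp
  41→53: 12 bp
  53→59: 6 bp
  59→64: 5 bp
  64→74: 10 bp
  74→81: 7 bp
  81→104: 23 bp
  104→118: 14 bp
  118→133: 15 bp
  133→141: 8 bp
  141→155: 14 bp
  155→159: 4 bp
  159→172: 13 bp
  172→3 (wrap): 185-172+3 = 16 bp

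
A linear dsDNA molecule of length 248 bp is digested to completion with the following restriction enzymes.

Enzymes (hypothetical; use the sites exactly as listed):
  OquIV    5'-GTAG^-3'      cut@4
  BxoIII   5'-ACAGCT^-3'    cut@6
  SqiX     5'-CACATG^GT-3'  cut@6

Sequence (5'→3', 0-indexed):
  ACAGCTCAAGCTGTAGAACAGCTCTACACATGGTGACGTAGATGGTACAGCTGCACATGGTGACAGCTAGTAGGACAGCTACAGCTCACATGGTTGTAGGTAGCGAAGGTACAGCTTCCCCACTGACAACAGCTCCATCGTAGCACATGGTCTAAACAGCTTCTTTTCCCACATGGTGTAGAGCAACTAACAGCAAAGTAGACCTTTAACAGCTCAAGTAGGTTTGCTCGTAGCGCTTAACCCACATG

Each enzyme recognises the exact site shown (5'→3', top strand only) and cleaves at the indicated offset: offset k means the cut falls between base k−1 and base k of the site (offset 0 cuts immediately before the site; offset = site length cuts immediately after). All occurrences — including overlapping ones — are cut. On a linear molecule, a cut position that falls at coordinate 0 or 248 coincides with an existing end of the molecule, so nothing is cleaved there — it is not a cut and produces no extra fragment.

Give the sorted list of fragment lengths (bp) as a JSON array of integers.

Site scan:
  OquIV (GTAG, off=4): starts [12, 37, 69, 95, 99, 139, 177, 197, 217, 229] → cuts [16, 41, 73, 99, 103, 143, 181, 201, 221, 233]
  BxoIII (ACAGCT, off=6): starts [0, 17, 46, 62, 74, 80, 110, 128, 155, 208] → cuts [6, 23, 52, 68, 80, 86, 116, 134, 161, 214]
  SqiX (CACATGGT, off=6): starts [26, 53, 86, 143, 169] → cuts [32, 59, 92, 149, 175]

Pooled cuts: [6, 16, 23, 32, 41, 52, 59, 68, 73, 80, 86, 92, 99, 103, 116, 134, 143, 149, 161, 175, 181, 201, 214, 221, 233]

Fragments:
  [0,6): 6 bp
  [6,16): 10 bp
  [16,23): 7 bp
  [23,32): 9 bp
  [32,41): 9 bp
  [41,52): 11 bp
  [52,59): 7 bp
  [59,68): 9 bp
  [68,73): 5 bp
  [73,80): 7 bp
  [80,86): 6 bp
  [86,92): 6 bp
  [92,99): 7 bp
  [99,103): 4 bp
  [103,116): 13 bp
  [116,134): 18 bp
  [134,143): 9 bp
  [143,149): 6 bp
  [149,161): 12 bp
  [161,175): 14 bp
  [175,181): 6 bp
  [181,201): 20 bp
  [201,214): 13 bp
  [214,221): 7 bp
  [221,233): 12 bp
  [233,248): 15 bp

[4,5,6,6,6,6,6,7,7,7,7,7,9,9,9,9,10,11,12,12,13,13,14,15,18,20]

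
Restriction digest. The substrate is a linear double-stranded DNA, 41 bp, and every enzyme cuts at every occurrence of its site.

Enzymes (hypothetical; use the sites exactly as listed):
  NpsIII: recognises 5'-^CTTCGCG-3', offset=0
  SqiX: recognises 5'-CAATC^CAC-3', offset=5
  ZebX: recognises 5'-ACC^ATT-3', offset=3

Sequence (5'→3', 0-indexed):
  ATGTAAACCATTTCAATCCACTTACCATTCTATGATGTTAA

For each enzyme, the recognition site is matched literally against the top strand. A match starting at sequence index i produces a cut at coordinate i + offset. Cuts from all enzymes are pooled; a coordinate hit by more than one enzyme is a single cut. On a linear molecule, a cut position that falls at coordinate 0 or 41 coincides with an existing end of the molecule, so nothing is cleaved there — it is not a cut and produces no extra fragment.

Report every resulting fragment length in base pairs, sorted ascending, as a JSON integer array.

Per-enzyme occurrences:
  NpsIII (CTTCGCG, off=0): no sites
  SqiX CAATCCAC/5: at [13] ⇒ [18]
  ZebX ACCATT/3: at [6, 23] ⇒ [9, 26]

Pooled cuts: [9, 18, 26]

Fragment lengths:
  [0,9): 9 bp
  [9,18): 9 bp
  [18,26): 8 bp
  [26,41): 15 bp

[8,9,9,15]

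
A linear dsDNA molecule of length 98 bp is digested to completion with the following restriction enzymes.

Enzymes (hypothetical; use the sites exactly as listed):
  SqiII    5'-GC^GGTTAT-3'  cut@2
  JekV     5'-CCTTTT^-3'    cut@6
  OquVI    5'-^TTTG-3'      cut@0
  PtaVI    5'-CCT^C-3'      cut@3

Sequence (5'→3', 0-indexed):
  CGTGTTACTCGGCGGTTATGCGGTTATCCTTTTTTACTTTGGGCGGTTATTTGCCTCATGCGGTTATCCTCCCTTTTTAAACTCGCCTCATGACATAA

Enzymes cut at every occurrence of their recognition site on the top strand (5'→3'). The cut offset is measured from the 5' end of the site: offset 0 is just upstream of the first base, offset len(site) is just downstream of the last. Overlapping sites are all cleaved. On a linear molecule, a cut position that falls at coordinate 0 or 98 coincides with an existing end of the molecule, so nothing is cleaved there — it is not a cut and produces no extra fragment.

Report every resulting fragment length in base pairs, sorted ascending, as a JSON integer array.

Per-enzyme occurrences:
  SqiII GCGGTTAT/2: at [11, 19, 42, 59] ⇒ [13, 21, 44, 61]
  JekV CCTTTT/6: at [27, 71] ⇒ [33, 77]
  OquVI TTTG/0: at [37, 49] ⇒ [37, 49]
  PtaVI CCTC/3: at [53, 67, 85] ⇒ [56, 70, 88]

Pooled cuts: [13, 21, 33, 37, 44, 49, 56, 61, 70, 77, 88]

Fragments:
  [0,13): 13 bp
  [13,21): 8 bp
  [21,33): 12 bp
  [33,37): 4 bp
  [37,44): 7 bp
  [44,49): 5 bp
  [49,56): 7 bp
  [56,61): 5 bp
  [61,70): 9 bp
  [70,77): 7 bp
  [77,88): 11 bp
  [88,98): 10 bp

[4,5,5,7,7,7,8,9,10,11,12,13]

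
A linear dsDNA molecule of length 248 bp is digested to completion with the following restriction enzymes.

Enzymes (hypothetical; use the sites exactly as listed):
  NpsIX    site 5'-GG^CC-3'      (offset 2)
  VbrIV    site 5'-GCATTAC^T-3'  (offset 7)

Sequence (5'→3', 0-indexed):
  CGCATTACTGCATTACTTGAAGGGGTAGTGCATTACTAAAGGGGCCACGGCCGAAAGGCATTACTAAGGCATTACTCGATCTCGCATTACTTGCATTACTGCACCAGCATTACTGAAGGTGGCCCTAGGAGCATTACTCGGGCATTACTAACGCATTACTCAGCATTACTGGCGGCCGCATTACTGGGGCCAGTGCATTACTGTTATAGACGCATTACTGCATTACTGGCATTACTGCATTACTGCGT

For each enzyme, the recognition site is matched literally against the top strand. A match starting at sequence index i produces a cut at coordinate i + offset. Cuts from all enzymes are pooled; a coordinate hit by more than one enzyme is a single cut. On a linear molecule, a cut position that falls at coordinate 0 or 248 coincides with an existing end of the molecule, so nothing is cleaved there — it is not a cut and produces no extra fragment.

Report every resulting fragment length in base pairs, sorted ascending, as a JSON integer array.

[5,5,6,6,8,8,8,8,8,9,9,9,9,10,11,11,11,12,14,14,15,15,17,20]

Per-enzyme occurrences:
  NpsIX (GGCC, off=2): starts [42, 48, 120, 173, 187] → cuts [44, 50, 122, 175, 189]
  VbrIV (GCATTACT, off=7): starts [1, 9, 29, 57, 68, 83, 92, 106, 130, 141, 152, 162, 177, 194, 211, 219, 228, 236] → cuts [8, 16, 36, 64, 75, 90, 99, 113, 137, 148, 159, 169, 184, 201, 218, 226, 235, 243]

Pooled cuts: [8, 16, 36, 44, 50, 64, 75, 90, 99, 113, 122, 137, 148, 159, 169, 175, 184, 189, 201, 218, 226, 235, 243]

Fragment lengths:
  [0,8): 8 bp
  [8,16): 8 bp
  [16,36): 20 bp
  [36,44): 8 bp
  [44,50): 6 bp
  [50,64): 14 bp
  [64,75): 11 bp
  [75,90): 15 bp
  [90,99): 9 bp
  [99,113): 14 bp
  [113,122): 9 bp
  [122,137): 15 bp
  [137,148): 11 bp
  [148,159): 11 bp
  [159,169): 10 bp
  [169,175): 6 bp
  [175,184): 9 bp
  [184,189): 5 bp
  [189,201): 12 bp
  [201,218): 17 bp
  [218,226): 8 bp
  [226,235): 9 bp
  [235,243): 8 bp
  [243,248): 5 bp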